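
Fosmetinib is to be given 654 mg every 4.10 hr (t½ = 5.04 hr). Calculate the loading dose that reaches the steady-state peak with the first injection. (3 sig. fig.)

1520 mg

k = ln 2 / 5.04 = 0.1375 hr⁻¹
Accumulation ratio R = 1 / (1 − e^(−kτ)) = 1 / (1 − e^(−0.1375×4.10)) = 1 / (1 − 0.5690) = 2.320
Loading dose = maintenance dose × R = 654 × 2.320 ≈ 1520 mg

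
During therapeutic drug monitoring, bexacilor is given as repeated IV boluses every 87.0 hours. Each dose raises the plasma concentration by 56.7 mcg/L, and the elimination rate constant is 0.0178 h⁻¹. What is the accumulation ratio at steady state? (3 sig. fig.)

Fraction remaining after one interval: e^(−kτ) = e^(−0.01780 × 87.0) = 0.2125
R = 1 / (1 − 0.2125) = 1 / 0.7875 ≈ 1.27

1.27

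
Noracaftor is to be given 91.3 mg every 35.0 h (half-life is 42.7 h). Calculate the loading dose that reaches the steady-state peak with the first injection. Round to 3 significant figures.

k = ln 2 / 42.7 = 0.01623 h⁻¹
Accumulation ratio R = 1 / (1 − e^(−kτ)) = 1 / (1 − e^(−0.01623×35.0)) = 1 / (1 − 0.5666) = 2.307
Loading dose = maintenance dose × R = 91.3 × 2.307 ≈ 211 mg

211 mg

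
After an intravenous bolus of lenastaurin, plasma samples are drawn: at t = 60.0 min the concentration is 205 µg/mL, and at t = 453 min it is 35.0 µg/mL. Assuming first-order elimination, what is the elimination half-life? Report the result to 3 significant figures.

k = ln(C₁/C₂) / (t₂ − t₁) = ln(205/35.0) / (453 − 60.0)
  = 1.768 / 393.0 = 0.004498 min⁻¹
t½ = ln 2 / k = ln 2 / 0.004498 ≈ 154 minutes

154 minutes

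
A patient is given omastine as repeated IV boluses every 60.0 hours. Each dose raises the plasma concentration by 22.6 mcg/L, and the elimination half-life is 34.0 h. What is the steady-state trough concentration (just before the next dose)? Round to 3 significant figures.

k = ln 2 / 34.0 = 0.02039 h⁻¹
Fraction remaining after one interval: e^(−kτ) = e^(−0.02039 × 60.0) = 0.2943
R = 1 / (1 − 0.2943) = 1.417
Css,max = 22.6 × 1.417 = 32.02 mcg/L
Css,min = Css,max × e^(−kτ) = 32.02 × 0.2943 ≈ 9.42 mcg/L

9.42 mcg/L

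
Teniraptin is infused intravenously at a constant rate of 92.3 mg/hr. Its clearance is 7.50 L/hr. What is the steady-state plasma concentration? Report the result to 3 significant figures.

Css = infusion rate / CL = 92.3 / 7.50 ≈ 12.3 mg/L

12.3 mg/L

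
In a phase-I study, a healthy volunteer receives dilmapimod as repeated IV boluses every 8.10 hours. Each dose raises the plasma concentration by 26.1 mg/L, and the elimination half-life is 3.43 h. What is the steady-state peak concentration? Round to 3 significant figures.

k = ln 2 / 3.43 = 0.2021 h⁻¹
Fraction remaining after one interval: e^(−kτ) = e^(−0.2021 × 8.10) = 0.1946
R = 1 / (1 − 0.1946) = 1.242
Css,max = 26.1 × 1.242 ≈ 32.4 mg/L

32.4 mg/L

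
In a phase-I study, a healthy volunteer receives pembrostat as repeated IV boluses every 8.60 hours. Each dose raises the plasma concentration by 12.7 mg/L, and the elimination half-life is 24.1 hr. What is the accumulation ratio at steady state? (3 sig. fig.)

4.56

k = ln 2 / 24.1 = 0.02876 hr⁻¹
Fraction remaining after one interval: e^(−kτ) = e^(−0.02876 × 8.60) = 0.7809
R = 1 / (1 − 0.7809) = 1 / 0.2191 ≈ 4.56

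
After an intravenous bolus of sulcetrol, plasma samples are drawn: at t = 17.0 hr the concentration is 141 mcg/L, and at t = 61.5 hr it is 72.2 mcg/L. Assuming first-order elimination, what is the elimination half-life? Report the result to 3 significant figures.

46.1 hours

k = ln(C₁/C₂) / (t₂ − t₁) = ln(141/72.2) / (61.5 − 17.0)
  = 0.6693 / 44.50 = 0.01504 hr⁻¹
t½ = ln 2 / k = ln 2 / 0.01504 ≈ 46.1 hours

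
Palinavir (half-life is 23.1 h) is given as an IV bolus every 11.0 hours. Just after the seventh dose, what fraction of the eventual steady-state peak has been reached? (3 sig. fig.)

0.901

k = ln 2 / 23.1 = 0.03001 h⁻¹
f_n = 1 − e^(−nkτ) = 1 − e^(−7 × 0.03001 × 11.0) = 1 − e^(−2.310) = 1 − 0.09921 ≈ 0.901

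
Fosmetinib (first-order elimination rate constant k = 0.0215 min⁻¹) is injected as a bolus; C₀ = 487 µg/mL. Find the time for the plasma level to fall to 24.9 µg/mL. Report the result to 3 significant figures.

138 minutes

C(t) = C₀ e^(−kt)  ⇒  t = ln(C₀/C) / k
t = ln(487/24.9) / 0.02150 = 2.973 / 0.02150 ≈ 138 minutes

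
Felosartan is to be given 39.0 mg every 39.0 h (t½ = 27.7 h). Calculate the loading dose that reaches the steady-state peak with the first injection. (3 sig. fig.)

62.6 mg

k = ln 2 / 27.7 = 0.02502 h⁻¹
Accumulation ratio R = 1 / (1 − e^(−kτ)) = 1 / (1 − e^(−0.02502×39.0)) = 1 / (1 − 0.3768) = 1.605
Loading dose = maintenance dose × R = 39.0 × 1.605 ≈ 62.6 mg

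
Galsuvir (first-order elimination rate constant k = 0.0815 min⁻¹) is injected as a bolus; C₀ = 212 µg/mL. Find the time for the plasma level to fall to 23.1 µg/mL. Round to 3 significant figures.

27.2 minutes

C(t) = C₀ e^(−kt)  ⇒  t = ln(C₀/C) / k
t = ln(212/23.1) / 0.08150 = 2.217 / 0.08150 ≈ 27.2 minutes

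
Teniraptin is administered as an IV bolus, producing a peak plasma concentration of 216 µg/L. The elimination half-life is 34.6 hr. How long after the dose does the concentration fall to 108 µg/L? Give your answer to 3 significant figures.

k = ln 2 / 34.6 = 0.02003 hr⁻¹
C(t) = C₀ e^(−kt)  ⇒  t = ln(C₀/C) / k
t = ln(216/108) / 0.02003 = 0.6931 / 0.02003 ≈ 34.6 hours

34.6 hours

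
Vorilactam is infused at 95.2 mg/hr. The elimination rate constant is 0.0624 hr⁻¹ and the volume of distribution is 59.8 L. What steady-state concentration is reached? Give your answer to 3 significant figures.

25.5 mg/L

CL = k · V = 0.0624 × 59.8 = 3.732 L/hr
Css = rate / CL = 95.2 / 3.732 ≈ 25.5 mg/L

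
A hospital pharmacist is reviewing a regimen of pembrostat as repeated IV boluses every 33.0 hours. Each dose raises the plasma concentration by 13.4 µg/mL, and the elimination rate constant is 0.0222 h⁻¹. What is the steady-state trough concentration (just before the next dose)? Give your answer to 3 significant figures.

12.4 µg/mL

Fraction remaining after one interval: e^(−kτ) = e^(−0.02220 × 33.0) = 0.4807
R = 1 / (1 − 0.4807) = 1.926
Css,max = 13.4 × 1.926 = 25.80 µg/mL
Css,min = Css,max × e^(−kτ) = 25.80 × 0.4807 ≈ 12.4 µg/mL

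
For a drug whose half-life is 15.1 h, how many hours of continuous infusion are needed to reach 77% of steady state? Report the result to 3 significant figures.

k = ln 2 / 15.1 = 0.04590 h⁻¹
f = 1 − e^(−kt)  ⇒  t = −ln(1 − f) / k
t = −ln(1 − 0.77) / 0.04590 = 1.470 / 0.04590 ≈ 32.0 hours

32.0 hours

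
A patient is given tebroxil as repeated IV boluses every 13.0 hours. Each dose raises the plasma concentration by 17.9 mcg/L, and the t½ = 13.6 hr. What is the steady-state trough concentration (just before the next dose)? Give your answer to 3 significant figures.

k = ln 2 / 13.6 = 0.05097 hr⁻¹
Fraction remaining after one interval: e^(−kτ) = e^(−0.05097 × 13.0) = 0.5155
R = 1 / (1 − 0.5155) = 2.064
Css,max = 17.9 × 2.064 = 36.95 mcg/L
Css,min = Css,max × e^(−kτ) = 36.95 × 0.5155 ≈ 19.0 mcg/L

19.0 mcg/L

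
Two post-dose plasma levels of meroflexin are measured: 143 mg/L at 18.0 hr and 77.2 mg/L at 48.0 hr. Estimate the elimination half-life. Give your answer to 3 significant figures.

33.7 hours

k = ln(C₁/C₂) / (t₂ − t₁) = ln(143/77.2) / (48.0 − 18.0)
  = 0.6164 / 30.00 = 0.02055 hr⁻¹
t½ = ln 2 / k = ln 2 / 0.02055 ≈ 33.7 hours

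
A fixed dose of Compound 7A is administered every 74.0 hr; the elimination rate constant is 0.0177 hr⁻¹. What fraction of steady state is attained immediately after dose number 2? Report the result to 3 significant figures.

f_n = 1 − e^(−nkτ) = 1 − e^(−2 × 0.01770 × 74.0) = 1 − e^(−2.620) = 1 − 0.07283 ≈ 0.927

0.927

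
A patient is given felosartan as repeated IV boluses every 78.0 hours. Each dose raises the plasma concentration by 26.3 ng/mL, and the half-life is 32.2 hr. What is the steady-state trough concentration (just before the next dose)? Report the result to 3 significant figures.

6.03 ng/mL

k = ln 2 / 32.2 = 0.02153 hr⁻¹
Fraction remaining after one interval: e^(−kτ) = e^(−0.02153 × 78.0) = 0.1866
R = 1 / (1 − 0.1866) = 1.229
Css,max = 26.3 × 1.229 = 32.33 ng/mL
Css,min = Css,max × e^(−kτ) = 32.33 × 0.1866 ≈ 6.03 ng/mL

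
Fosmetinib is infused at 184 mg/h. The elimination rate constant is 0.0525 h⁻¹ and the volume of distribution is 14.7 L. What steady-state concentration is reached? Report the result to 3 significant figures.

CL = k · V = 0.0525 × 14.7 = 0.7717 L/h
Css = rate / CL = 184 / 0.7717 ≈ 238 mg/L

238 mg/L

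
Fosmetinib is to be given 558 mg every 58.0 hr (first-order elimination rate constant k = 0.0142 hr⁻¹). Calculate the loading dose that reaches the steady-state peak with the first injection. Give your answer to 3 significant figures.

994 mg

Accumulation ratio R = 1 / (1 − e^(−kτ)) = 1 / (1 − e^(−0.01420×58.0)) = 1 / (1 − 0.4388) = 1.782
Loading dose = maintenance dose × R = 558 × 1.782 ≈ 994 mg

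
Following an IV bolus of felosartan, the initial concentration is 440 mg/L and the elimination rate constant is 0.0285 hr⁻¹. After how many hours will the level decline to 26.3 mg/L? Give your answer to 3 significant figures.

98.8 hours

C(t) = C₀ e^(−kt)  ⇒  t = ln(C₀/C) / k
t = ln(440/26.3) / 0.02850 = 2.817 / 0.02850 ≈ 98.8 hours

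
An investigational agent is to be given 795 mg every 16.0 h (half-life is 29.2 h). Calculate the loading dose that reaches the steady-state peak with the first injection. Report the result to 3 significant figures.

2520 mg

k = ln 2 / 29.2 = 0.02374 h⁻¹
Accumulation ratio R = 1 / (1 − e^(−kτ)) = 1 / (1 − e^(−0.02374×16.0)) = 1 / (1 − 0.6840) = 3.164
Loading dose = maintenance dose × R = 795 × 3.164 ≈ 2520 mg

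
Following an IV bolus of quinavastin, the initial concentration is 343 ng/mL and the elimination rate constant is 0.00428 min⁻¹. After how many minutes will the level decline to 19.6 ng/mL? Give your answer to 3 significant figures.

C(t) = C₀ e^(−kt)  ⇒  t = ln(C₀/C) / k
t = ln(343/19.6) / 0.004280 = 2.862 / 0.004280 ≈ 669 minutes

669 minutes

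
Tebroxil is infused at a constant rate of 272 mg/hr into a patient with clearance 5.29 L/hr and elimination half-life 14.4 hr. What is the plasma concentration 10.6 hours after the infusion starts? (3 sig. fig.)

20.5 µg/mL

Css = rate / CL = 272 / 5.29 = 51.42 µg/mL
k = ln 2 / 14.4 = 0.04814 hr⁻¹
C(t) = Css (1 − e^(−kt)) = 51.42 × (1 − e^(−0.5102)) = 51.42 × 0.3996 ≈ 20.5 µg/mL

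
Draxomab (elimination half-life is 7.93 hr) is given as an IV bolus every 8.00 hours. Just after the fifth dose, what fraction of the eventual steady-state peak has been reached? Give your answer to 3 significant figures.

k = ln 2 / 7.93 = 0.08741 hr⁻¹
f_n = 1 − e^(−nkτ) = 1 − e^(−5 × 0.08741 × 8.00) = 1 − e^(−3.496) = 1 − 0.03031 ≈ 0.970

0.970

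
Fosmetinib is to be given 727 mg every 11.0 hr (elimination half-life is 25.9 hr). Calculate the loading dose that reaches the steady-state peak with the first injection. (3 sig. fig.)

2850 mg

k = ln 2 / 25.9 = 0.02676 hr⁻¹
Accumulation ratio R = 1 / (1 − e^(−kτ)) = 1 / (1 − e^(−0.02676×11.0)) = 1 / (1 − 0.7450) = 3.921
Loading dose = maintenance dose × R = 727 × 3.921 ≈ 2850 mg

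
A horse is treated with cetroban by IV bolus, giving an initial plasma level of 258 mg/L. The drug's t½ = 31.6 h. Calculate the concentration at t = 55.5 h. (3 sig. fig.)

k = ln 2 / 31.6 = 0.02194 h⁻¹
55.5 h is 1.756 half-lives, so C = 258 × (1/2)^1.756 = 258 × 0.2960 ≈ 76.4 mg/L

76.4 mg/L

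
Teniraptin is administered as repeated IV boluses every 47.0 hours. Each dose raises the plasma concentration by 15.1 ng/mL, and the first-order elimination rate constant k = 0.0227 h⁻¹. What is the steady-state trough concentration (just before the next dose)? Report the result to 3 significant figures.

7.92 ng/mL

Fraction remaining after one interval: e^(−kτ) = e^(−0.02270 × 47.0) = 0.3441
R = 1 / (1 − 0.3441) = 1.525
Css,max = 15.1 × 1.525 = 23.02 ng/mL
Css,min = Css,max × e^(−kτ) = 23.02 × 0.3441 ≈ 7.92 ng/mL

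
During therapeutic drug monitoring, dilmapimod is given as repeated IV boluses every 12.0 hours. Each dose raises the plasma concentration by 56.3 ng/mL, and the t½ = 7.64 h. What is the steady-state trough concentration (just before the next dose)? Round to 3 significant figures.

28.6 ng/mL

k = ln 2 / 7.64 = 0.09073 h⁻¹
Fraction remaining after one interval: e^(−kτ) = e^(−0.09073 × 12.0) = 0.3366
R = 1 / (1 − 0.3366) = 1.507
Css,max = 56.3 × 1.507 = 84.87 ng/mL
Css,min = Css,max × e^(−kτ) = 84.87 × 0.3366 ≈ 28.6 ng/mL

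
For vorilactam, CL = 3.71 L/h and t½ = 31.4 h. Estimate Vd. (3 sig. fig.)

168 L

k = ln 2 / t½ = ln 2 / 31.4 = 0.02207 h⁻¹
V = CL / k = 3.71 / 0.02207 ≈ 168 L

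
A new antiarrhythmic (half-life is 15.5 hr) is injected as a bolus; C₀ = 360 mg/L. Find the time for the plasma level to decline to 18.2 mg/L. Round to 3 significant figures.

66.7 hours

k = ln 2 / 15.5 = 0.04472 hr⁻¹
C(t) = C₀ e^(−kt)  ⇒  t = ln(C₀/C) / k
t = ln(360/18.2) / 0.04472 = 2.985 / 0.04472 ≈ 66.7 hours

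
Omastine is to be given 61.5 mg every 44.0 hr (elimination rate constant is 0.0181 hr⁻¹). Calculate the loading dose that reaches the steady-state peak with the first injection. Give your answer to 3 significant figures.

112 mg

Accumulation ratio R = 1 / (1 − e^(−kτ)) = 1 / (1 − e^(−0.01810×44.0)) = 1 / (1 − 0.4509) = 1.821
Loading dose = maintenance dose × R = 61.5 × 1.821 ≈ 112 mg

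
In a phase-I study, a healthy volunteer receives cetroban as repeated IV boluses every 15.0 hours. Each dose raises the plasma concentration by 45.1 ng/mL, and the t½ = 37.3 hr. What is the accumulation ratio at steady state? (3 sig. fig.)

k = ln 2 / 37.3 = 0.01858 hr⁻¹
Fraction remaining after one interval: e^(−kτ) = e^(−0.01858 × 15.0) = 0.7567
R = 1 / (1 − 0.7567) = 1 / 0.2433 ≈ 4.11

4.11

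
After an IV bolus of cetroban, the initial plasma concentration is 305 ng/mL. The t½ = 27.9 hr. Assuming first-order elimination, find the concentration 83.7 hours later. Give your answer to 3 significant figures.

k = ln 2 / 27.9 = 0.02484 hr⁻¹
C(t) = C₀ e^(−kt) = 305 × e^(−0.02484 × 83.7) = 305 × e^(−2.079) = 305 × 0.1250 ≈ 38.1 ng/mL

38.1 ng/mL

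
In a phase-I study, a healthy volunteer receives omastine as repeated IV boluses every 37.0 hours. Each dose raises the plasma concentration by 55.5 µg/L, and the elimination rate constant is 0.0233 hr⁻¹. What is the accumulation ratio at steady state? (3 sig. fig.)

1.73

Fraction remaining after one interval: e^(−kτ) = e^(−0.02330 × 37.0) = 0.4223
R = 1 / (1 − 0.4223) = 1 / 0.5777 ≈ 1.73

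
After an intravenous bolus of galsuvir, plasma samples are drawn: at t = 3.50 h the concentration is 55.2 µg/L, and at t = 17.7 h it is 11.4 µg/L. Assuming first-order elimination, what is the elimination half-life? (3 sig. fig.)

k = ln(C₁/C₂) / (t₂ − t₁) = ln(55.2/11.4) / (17.7 − 3.50)
  = 1.577 / 14.20 = 0.1111 h⁻¹
t½ = ln 2 / k = ln 2 / 0.1111 ≈ 6.24 hours

6.24 hours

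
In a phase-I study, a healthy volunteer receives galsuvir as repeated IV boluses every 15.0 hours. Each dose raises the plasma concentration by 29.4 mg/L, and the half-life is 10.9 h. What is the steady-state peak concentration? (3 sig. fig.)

47.8 mg/L

k = ln 2 / 10.9 = 0.06359 h⁻¹
Fraction remaining after one interval: e^(−kτ) = e^(−0.06359 × 15.0) = 0.3852
R = 1 / (1 − 0.3852) = 1.627
Css,max = 29.4 × 1.627 ≈ 47.8 mg/L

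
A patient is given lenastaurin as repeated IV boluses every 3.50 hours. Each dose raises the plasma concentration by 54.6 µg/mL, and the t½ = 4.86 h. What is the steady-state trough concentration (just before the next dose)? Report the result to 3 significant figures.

84.3 µg/mL

k = ln 2 / 4.86 = 0.1426 h⁻¹
Fraction remaining after one interval: e^(−kτ) = e^(−0.1426 × 3.50) = 0.6070
R = 1 / (1 − 0.6070) = 2.545
Css,max = 54.6 × 2.545 = 138.9 µg/mL
Css,min = Css,max × e^(−kτ) = 138.9 × 0.6070 ≈ 84.3 µg/mL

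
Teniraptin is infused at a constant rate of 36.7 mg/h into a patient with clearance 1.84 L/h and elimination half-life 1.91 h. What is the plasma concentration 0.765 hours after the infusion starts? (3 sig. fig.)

4.84 µg/mL

Css = rate / CL = 36.7 / 1.84 = 19.95 µg/mL
k = ln 2 / 1.91 = 0.3629 h⁻¹
C(t) = Css (1 − e^(−kt)) = 19.95 × (1 − e^(−0.2776)) = 19.95 × 0.2424 ≈ 4.84 µg/mL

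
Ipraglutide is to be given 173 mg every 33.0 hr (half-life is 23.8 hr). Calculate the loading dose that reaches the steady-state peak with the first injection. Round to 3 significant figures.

280 mg

k = ln 2 / 23.8 = 0.02912 hr⁻¹
Accumulation ratio R = 1 / (1 − e^(−kτ)) = 1 / (1 − e^(−0.02912×33.0)) = 1 / (1 − 0.3825) = 1.619
Loading dose = maintenance dose × R = 173 × 1.619 ≈ 280 mg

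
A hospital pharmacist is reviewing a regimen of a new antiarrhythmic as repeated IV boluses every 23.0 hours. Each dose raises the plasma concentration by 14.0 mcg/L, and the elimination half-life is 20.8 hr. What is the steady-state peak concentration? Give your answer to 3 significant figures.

k = ln 2 / 20.8 = 0.03332 hr⁻¹
Fraction remaining after one interval: e^(−kτ) = e^(−0.03332 × 23.0) = 0.4647
R = 1 / (1 − 0.4647) = 1.868
Css,max = 14.0 × 1.868 ≈ 26.2 mcg/L

26.2 mcg/L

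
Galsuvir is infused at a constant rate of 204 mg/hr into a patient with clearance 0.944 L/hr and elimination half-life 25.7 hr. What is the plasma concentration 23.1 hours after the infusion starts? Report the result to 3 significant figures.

Css = rate / CL = 204 / 0.944 = 216.1 mg/L
k = ln 2 / 25.7 = 0.02697 hr⁻¹
C(t) = Css (1 − e^(−kt)) = 216.1 × (1 − e^(−0.6230)) = 216.1 × 0.4637 ≈ 100 mg/L

100 mg/L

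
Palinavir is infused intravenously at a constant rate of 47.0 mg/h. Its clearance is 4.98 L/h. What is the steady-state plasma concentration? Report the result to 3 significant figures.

9.44 mg/L

Css = infusion rate / CL = 47.0 / 4.98 ≈ 9.44 mg/L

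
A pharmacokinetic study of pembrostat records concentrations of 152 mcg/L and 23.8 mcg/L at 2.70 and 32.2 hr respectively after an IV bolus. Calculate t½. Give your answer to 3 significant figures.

11.0 hours

k = ln(C₁/C₂) / (t₂ − t₁) = ln(152/23.8) / (32.2 − 2.70)
  = 1.854 / 29.50 = 0.06285 hr⁻¹
t½ = ln 2 / k = ln 2 / 0.06285 ≈ 11.0 hours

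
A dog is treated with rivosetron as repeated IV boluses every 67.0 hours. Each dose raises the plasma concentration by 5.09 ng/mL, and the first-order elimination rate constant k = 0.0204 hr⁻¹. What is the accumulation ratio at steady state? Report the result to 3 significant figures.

1.34

Fraction remaining after one interval: e^(−kτ) = e^(−0.02040 × 67.0) = 0.2549
R = 1 / (1 − 0.2549) = 1 / 0.7451 ≈ 1.34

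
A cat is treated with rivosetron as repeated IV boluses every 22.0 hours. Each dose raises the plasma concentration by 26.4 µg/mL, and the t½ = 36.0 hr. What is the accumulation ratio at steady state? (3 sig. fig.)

2.90

k = ln 2 / 36.0 = 0.01925 hr⁻¹
Fraction remaining after one interval: e^(−kτ) = e^(−0.01925 × 22.0) = 0.6547
R = 1 / (1 − 0.6547) = 1 / 0.3453 ≈ 2.90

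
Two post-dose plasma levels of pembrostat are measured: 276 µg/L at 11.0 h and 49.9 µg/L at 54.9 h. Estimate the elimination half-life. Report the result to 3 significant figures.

17.8 hours

k = ln(C₁/C₂) / (t₂ − t₁) = ln(276/49.9) / (54.9 − 11.0)
  = 1.710 / 43.90 = 0.03896 h⁻¹
t½ = ln 2 / k = ln 2 / 0.03896 ≈ 17.8 hours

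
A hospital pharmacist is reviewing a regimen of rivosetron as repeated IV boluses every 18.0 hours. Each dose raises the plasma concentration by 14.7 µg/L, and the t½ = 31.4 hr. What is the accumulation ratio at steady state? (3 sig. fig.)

3.05

k = ln 2 / 31.4 = 0.02207 hr⁻¹
Fraction remaining after one interval: e^(−kτ) = e^(−0.02207 × 18.0) = 0.6721
R = 1 / (1 − 0.6721) = 1 / 0.3279 ≈ 3.05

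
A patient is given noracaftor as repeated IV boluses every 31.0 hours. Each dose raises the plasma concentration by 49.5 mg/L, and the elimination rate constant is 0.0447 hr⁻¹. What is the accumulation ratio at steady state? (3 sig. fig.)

1.33

Fraction remaining after one interval: e^(−kτ) = e^(−0.04470 × 31.0) = 0.2501
R = 1 / (1 − 0.2501) = 1 / 0.7499 ≈ 1.33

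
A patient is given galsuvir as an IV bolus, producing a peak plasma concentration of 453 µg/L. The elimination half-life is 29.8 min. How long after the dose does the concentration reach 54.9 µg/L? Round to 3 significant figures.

90.7 minutes

k = ln 2 / 29.8 = 0.02326 min⁻¹
C(t) = C₀ e^(−kt)  ⇒  t = ln(C₀/C) / k
t = ln(453/54.9) / 0.02326 = 2.110 / 0.02326 ≈ 90.7 minutes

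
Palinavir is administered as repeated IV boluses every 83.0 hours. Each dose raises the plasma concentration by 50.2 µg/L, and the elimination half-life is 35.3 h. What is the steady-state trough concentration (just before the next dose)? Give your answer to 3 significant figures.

12.2 µg/L

k = ln 2 / 35.3 = 0.01964 h⁻¹
Fraction remaining after one interval: e^(−kτ) = e^(−0.01964 × 83.0) = 0.1960
R = 1 / (1 − 0.1960) = 1.244
Css,max = 50.2 × 1.244 = 62.44 µg/L
Css,min = Css,max × e^(−kτ) = 62.44 × 0.1960 ≈ 12.2 µg/L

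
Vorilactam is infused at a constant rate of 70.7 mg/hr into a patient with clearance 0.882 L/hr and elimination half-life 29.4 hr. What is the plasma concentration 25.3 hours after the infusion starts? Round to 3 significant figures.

36.0 mg/L

Css = rate / CL = 70.7 / 0.882 = 80.16 mg/L
k = ln 2 / 29.4 = 0.02358 hr⁻¹
C(t) = Css (1 − e^(−kt)) = 80.16 × (1 − e^(−0.5965)) = 80.16 × 0.4493 ≈ 36.0 mg/L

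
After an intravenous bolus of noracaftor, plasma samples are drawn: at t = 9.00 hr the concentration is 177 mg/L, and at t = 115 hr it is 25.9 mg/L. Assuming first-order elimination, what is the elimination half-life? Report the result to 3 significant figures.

k = ln(C₁/C₂) / (t₂ − t₁) = ln(177/25.9) / (115 − 9.00)
  = 1.922 / 106.0 = 0.01813 hr⁻¹
t½ = ln 2 / k = ln 2 / 0.01813 ≈ 38.2 hours

38.2 hours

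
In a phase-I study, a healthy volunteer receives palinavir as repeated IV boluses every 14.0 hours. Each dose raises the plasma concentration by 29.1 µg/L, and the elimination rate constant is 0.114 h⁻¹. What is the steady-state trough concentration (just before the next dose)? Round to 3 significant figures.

Fraction remaining after one interval: e^(−kτ) = e^(−0.1140 × 14.0) = 0.2027
R = 1 / (1 − 0.2027) = 1.254
Css,max = 29.1 × 1.254 = 36.50 µg/L
Css,min = Css,max × e^(−kτ) = 36.50 × 0.2027 ≈ 7.40 µg/L

7.40 µg/L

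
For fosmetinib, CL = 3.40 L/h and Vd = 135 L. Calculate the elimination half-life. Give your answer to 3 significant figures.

27.5 hours

k = CL / V = 3.40 / 135 = 0.02519 h⁻¹
t½ = ln 2 / k = ln 2 / 0.02519 ≈ 27.5 hours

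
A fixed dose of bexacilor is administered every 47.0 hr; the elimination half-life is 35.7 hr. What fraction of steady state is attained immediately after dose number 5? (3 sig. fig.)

0.990

k = ln 2 / 35.7 = 0.01942 hr⁻¹
f_n = 1 − e^(−nkτ) = 1 − e^(−5 × 0.01942 × 47.0) = 1 − e^(−4.563) = 1 − 0.01043 ≈ 0.990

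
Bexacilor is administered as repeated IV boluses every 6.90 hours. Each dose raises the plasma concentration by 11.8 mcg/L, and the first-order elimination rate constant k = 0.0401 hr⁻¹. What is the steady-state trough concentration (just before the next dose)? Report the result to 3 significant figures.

Fraction remaining after one interval: e^(−kτ) = e^(−0.04010 × 6.90) = 0.7583
R = 1 / (1 − 0.7583) = 4.137
Css,max = 11.8 × 4.137 = 48.82 mcg/L
Css,min = Css,max × e^(−kτ) = 48.82 × 0.7583 ≈ 37.0 mcg/L

37.0 mcg/L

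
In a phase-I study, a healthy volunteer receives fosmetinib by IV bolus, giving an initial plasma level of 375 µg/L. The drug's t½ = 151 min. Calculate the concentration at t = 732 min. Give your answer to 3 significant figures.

k = ln 2 / 151 = 0.004590 min⁻¹
732 min is 4.848 half-lives, so C = 375 × (1/2)^4.848 = 375 × 0.03473 ≈ 13.0 µg/L

13.0 µg/L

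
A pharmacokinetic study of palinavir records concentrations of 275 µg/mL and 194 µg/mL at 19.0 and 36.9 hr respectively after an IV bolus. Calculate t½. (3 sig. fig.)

35.6 hours

k = ln(C₁/C₂) / (t₂ − t₁) = ln(275/194) / (36.9 − 19.0)
  = 0.3489 / 17.90 = 0.01949 hr⁻¹
t½ = ln 2 / k = ln 2 / 0.01949 ≈ 35.6 hours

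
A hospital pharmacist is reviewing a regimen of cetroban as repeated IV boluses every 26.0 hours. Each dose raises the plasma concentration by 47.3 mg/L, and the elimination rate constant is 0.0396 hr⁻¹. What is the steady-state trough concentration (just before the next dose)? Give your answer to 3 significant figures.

Fraction remaining after one interval: e^(−kτ) = e^(−0.03960 × 26.0) = 0.3571
R = 1 / (1 − 0.3571) = 1.556
Css,max = 47.3 × 1.556 = 73.58 mg/L
Css,min = Css,max × e^(−kτ) = 73.58 × 0.3571 ≈ 26.3 mg/L

26.3 mg/L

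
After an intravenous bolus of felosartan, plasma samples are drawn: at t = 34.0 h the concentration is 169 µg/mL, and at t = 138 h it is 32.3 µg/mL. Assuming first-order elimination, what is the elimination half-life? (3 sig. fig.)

43.6 hours

k = ln(C₁/C₂) / (t₂ − t₁) = ln(169/32.3) / (138 − 34.0)
  = 1.655 / 104.0 = 0.01591 h⁻¹
t½ = ln 2 / k = ln 2 / 0.01591 ≈ 43.6 hours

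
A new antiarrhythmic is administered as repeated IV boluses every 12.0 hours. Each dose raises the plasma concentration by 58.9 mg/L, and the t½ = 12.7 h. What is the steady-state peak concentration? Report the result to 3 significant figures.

123 mg/L

k = ln 2 / 12.7 = 0.05458 h⁻¹
Fraction remaining after one interval: e^(−kτ) = e^(−0.05458 × 12.0) = 0.5195
R = 1 / (1 − 0.5195) = 2.081
Css,max = 58.9 × 2.081 ≈ 123 mg/L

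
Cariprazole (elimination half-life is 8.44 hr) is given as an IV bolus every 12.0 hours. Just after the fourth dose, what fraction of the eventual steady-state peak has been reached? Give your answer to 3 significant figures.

k = ln 2 / 8.44 = 0.08213 hr⁻¹
f_n = 1 − e^(−nkτ) = 1 − e^(−4 × 0.08213 × 12.0) = 1 − e^(−3.942) = 1 − 0.01941 ≈ 0.981

0.981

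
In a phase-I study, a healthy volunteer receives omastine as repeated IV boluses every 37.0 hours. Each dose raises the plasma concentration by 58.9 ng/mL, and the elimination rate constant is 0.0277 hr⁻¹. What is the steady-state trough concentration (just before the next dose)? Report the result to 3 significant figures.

Fraction remaining after one interval: e^(−kτ) = e^(−0.02770 × 37.0) = 0.3588
R = 1 / (1 − 0.3588) = 1.560
Css,max = 58.9 × 1.560 = 91.86 ng/mL
Css,min = Css,max × e^(−kτ) = 91.86 × 0.3588 ≈ 33.0 ng/mL

33.0 ng/mL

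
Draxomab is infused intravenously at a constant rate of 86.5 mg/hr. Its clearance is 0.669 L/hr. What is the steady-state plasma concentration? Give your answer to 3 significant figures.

129 mg/L

Css = infusion rate / CL = 86.5 / 0.669 ≈ 129 mg/L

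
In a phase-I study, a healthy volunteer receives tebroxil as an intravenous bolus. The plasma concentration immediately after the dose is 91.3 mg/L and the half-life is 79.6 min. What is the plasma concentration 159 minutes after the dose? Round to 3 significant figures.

k = ln 2 / 79.6 = 0.008708 min⁻¹
159 min is 1.997 half-lives, so C = 91.3 × (1/2)^1.997 = 91.3 × 0.2504 ≈ 22.9 mg/L

22.9 mg/L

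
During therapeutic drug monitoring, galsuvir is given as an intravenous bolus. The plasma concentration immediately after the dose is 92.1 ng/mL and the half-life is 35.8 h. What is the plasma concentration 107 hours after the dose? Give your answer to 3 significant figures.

11.6 ng/mL

k = ln 2 / 35.8 = 0.01936 h⁻¹
107 h is 2.989 half-lives, so C = 92.1 × (1/2)^2.989 = 92.1 × 0.1260 ≈ 11.6 ng/mL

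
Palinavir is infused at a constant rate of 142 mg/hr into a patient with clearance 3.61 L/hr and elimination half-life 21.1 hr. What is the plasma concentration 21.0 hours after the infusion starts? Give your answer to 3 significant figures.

Css = rate / CL = 142 / 3.61 = 39.34 µg/mL
k = ln 2 / 21.1 = 0.03285 hr⁻¹
C(t) = Css (1 − e^(−kt)) = 39.34 × (1 − e^(−0.6899)) = 39.34 × 0.4984 ≈ 19.6 µg/mL

19.6 µg/mL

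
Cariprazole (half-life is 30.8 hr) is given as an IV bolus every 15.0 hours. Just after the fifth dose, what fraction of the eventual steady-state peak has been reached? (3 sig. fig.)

k = ln 2 / 30.8 = 0.02250 hr⁻¹
f_n = 1 − e^(−nkτ) = 1 − e^(−5 × 0.02250 × 15.0) = 1 − e^(−1.688) = 1 − 0.1849 ≈ 0.815

0.815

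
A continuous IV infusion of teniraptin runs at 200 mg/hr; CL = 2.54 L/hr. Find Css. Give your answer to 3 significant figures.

Css = infusion rate / CL = 200 / 2.54 ≈ 78.7 µg/mL

78.7 µg/mL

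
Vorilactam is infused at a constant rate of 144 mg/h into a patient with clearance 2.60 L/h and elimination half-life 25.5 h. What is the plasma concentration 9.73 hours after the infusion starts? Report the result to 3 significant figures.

12.9 mg/L

Css = rate / CL = 144 / 2.60 = 55.38 mg/L
k = ln 2 / 25.5 = 0.02718 h⁻¹
C(t) = Css (1 − e^(−kt)) = 55.38 × (1 − e^(−0.2645)) = 55.38 × 0.2324 ≈ 12.9 mg/L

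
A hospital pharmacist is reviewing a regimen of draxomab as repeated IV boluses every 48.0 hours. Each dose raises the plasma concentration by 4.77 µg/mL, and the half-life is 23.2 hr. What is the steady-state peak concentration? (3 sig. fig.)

6.26 µg/mL

k = ln 2 / 23.2 = 0.02988 hr⁻¹
Fraction remaining after one interval: e^(−kτ) = e^(−0.02988 × 48.0) = 0.2383
R = 1 / (1 − 0.2383) = 1.313
Css,max = 4.77 × 1.313 ≈ 6.26 µg/mL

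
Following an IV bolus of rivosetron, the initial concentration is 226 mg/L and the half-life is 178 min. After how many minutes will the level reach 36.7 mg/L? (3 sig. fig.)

k = ln 2 / 178 = 0.003894 min⁻¹
C(t) = C₀ e^(−kt)  ⇒  t = ln(C₀/C) / k
t = ln(226/36.7) / 0.003894 = 1.818 / 0.003894 ≈ 467 minutes

467 minutes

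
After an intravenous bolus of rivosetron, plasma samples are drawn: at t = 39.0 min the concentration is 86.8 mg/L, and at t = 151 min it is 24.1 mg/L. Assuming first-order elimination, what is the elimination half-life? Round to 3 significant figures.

k = ln(C₁/C₂) / (t₂ − t₁) = ln(86.8/24.1) / (151 − 39.0)
  = 1.281 / 112.0 = 0.01144 min⁻¹
t½ = ln 2 / k = ln 2 / 0.01144 ≈ 60.6 minutes

60.6 minutes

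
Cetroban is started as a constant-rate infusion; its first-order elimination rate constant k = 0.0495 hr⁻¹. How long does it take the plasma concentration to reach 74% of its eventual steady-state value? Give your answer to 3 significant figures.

27.2 hours

f = 1 − e^(−kt)  ⇒  t = −ln(1 − f) / k
t = −ln(1 − 0.74) / 0.04950 = 1.347 / 0.04950 ≈ 27.2 hours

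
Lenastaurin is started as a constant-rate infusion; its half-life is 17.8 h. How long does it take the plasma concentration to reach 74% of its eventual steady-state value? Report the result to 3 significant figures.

34.6 hours

k = ln 2 / 17.8 = 0.03894 h⁻¹
f = 1 − e^(−kt)  ⇒  t = −ln(1 − f) / k
t = −ln(1 − 0.74) / 0.03894 = 1.347 / 0.03894 ≈ 34.6 hours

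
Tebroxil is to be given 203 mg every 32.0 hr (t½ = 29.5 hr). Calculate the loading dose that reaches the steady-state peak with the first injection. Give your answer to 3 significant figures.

k = ln 2 / 29.5 = 0.02350 hr⁻¹
Accumulation ratio R = 1 / (1 − e^(−kτ)) = 1 / (1 − e^(−0.02350×32.0)) = 1 / (1 − 0.4715) = 1.892
Loading dose = maintenance dose × R = 203 × 1.892 ≈ 384 mg

384 mg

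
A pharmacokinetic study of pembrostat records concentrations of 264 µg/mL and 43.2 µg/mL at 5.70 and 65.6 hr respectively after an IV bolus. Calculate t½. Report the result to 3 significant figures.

k = ln(C₁/C₂) / (t₂ − t₁) = ln(264/43.2) / (65.6 − 5.70)
  = 1.810 / 59.90 = 0.03022 hr⁻¹
t½ = ln 2 / k = ln 2 / 0.03022 ≈ 22.9 hours

22.9 hours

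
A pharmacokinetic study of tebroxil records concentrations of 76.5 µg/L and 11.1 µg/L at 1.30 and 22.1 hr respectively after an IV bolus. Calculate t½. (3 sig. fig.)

k = ln(C₁/C₂) / (t₂ − t₁) = ln(76.5/11.1) / (22.1 − 1.30)
  = 1.930 / 20.80 = 0.09281 hr⁻¹
t½ = ln 2 / k = ln 2 / 0.09281 ≈ 7.47 hours

7.47 hours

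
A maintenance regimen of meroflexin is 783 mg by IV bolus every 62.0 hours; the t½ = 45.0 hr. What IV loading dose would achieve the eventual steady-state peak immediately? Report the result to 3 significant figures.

k = ln 2 / 45.0 = 0.01540 hr⁻¹
Accumulation ratio R = 1 / (1 − e^(−kτ)) = 1 / (1 − e^(−0.01540×62.0)) = 1 / (1 − 0.3848) = 1.626
Loading dose = maintenance dose × R = 783 × 1.626 ≈ 1270 mg

1270 mg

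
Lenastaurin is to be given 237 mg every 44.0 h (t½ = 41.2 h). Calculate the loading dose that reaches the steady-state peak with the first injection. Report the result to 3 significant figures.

453 mg

k = ln 2 / 41.2 = 0.01682 h⁻¹
Accumulation ratio R = 1 / (1 − e^(−kτ)) = 1 / (1 − e^(−0.01682×44.0)) = 1 / (1 − 0.4770) = 1.912
Loading dose = maintenance dose × R = 237 × 1.912 ≈ 453 mg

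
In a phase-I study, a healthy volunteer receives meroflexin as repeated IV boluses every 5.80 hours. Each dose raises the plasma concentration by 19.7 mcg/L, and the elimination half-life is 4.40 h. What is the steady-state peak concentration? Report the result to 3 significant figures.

32.9 mcg/L

k = ln 2 / 4.40 = 0.1575 h⁻¹
Fraction remaining after one interval: e^(−kτ) = e^(−0.1575 × 5.80) = 0.4010
R = 1 / (1 − 0.4010) = 1.670
Css,max = 19.7 × 1.670 ≈ 32.9 mcg/L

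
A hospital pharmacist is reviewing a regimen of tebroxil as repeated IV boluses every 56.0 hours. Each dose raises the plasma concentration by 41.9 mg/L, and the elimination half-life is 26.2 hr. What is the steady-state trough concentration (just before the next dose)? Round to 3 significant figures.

12.3 mg/L

k = ln 2 / 26.2 = 0.02646 hr⁻¹
Fraction remaining after one interval: e^(−kτ) = e^(−0.02646 × 56.0) = 0.2273
R = 1 / (1 − 0.2273) = 1.294
Css,max = 41.9 × 1.294 = 54.22 mg/L
Css,min = Css,max × e^(−kτ) = 54.22 × 0.2273 ≈ 12.3 mg/L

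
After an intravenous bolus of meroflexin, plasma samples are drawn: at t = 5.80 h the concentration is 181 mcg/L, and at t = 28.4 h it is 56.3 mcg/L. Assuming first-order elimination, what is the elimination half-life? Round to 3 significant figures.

13.4 hours

k = ln(C₁/C₂) / (t₂ − t₁) = ln(181/56.3) / (28.4 − 5.80)
  = 1.168 / 22.60 = 0.05167 h⁻¹
t½ = ln 2 / k = ln 2 / 0.05167 ≈ 13.4 hours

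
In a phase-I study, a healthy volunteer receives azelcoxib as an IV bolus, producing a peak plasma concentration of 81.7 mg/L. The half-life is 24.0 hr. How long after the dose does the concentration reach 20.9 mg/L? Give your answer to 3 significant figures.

47.2 hours

k = ln 2 / 24.0 = 0.02888 hr⁻¹
C(t) = C₀ e^(−kt)  ⇒  t = ln(C₀/C) / k
t = ln(81.7/20.9) / 0.02888 = 1.363 / 0.02888 ≈ 47.2 hours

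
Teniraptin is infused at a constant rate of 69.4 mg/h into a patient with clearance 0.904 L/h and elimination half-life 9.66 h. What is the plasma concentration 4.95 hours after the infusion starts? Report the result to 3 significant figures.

23.0 mg/L

Css = rate / CL = 69.4 / 0.904 = 76.77 mg/L
k = ln 2 / 9.66 = 0.07175 h⁻¹
C(t) = Css (1 − e^(−kt)) = 76.77 × (1 − e^(−0.3552)) = 76.77 × 0.2990 ≈ 23.0 mg/L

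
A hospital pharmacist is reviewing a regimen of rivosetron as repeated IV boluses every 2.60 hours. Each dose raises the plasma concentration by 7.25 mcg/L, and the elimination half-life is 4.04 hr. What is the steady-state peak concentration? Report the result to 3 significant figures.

20.1 mcg/L

k = ln 2 / 4.04 = 0.1716 hr⁻¹
Fraction remaining after one interval: e^(−kτ) = e^(−0.1716 × 2.60) = 0.6401
R = 1 / (1 − 0.6401) = 2.779
Css,max = 7.25 × 2.779 ≈ 20.1 mcg/L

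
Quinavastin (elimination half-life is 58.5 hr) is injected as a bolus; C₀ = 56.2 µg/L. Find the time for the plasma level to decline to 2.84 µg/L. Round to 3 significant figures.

k = ln 2 / 58.5 = 0.01185 hr⁻¹
C(t) = C₀ e^(−kt)  ⇒  t = ln(C₀/C) / k
t = ln(56.2/2.84) / 0.01185 = 2.985 / 0.01185 ≈ 252 hours

252 hours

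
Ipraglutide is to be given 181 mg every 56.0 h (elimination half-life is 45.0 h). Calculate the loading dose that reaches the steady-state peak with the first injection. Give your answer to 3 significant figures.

313 mg

k = ln 2 / 45.0 = 0.01540 h⁻¹
Accumulation ratio R = 1 / (1 − e^(−kτ)) = 1 / (1 − e^(−0.01540×56.0)) = 1 / (1 − 0.4221) = 1.730
Loading dose = maintenance dose × R = 181 × 1.730 ≈ 313 mg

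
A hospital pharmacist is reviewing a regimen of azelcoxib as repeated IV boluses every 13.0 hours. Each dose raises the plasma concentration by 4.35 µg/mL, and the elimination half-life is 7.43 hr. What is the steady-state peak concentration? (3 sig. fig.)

k = ln 2 / 7.43 = 0.09329 hr⁻¹
Fraction remaining after one interval: e^(−kτ) = e^(−0.09329 × 13.0) = 0.2974
R = 1 / (1 − 0.2974) = 1.423
Css,max = 4.35 × 1.423 ≈ 6.19 µg/mL

6.19 µg/mL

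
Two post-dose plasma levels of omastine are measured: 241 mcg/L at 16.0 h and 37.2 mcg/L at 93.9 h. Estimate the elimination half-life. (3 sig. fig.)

28.9 hours

k = ln(C₁/C₂) / (t₂ − t₁) = ln(241/37.2) / (93.9 − 16.0)
  = 1.868 / 77.90 = 0.02399 h⁻¹
t½ = ln 2 / k = ln 2 / 0.02399 ≈ 28.9 hours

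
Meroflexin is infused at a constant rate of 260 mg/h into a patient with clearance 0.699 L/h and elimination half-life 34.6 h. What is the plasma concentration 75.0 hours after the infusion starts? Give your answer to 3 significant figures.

Css = rate / CL = 260 / 0.699 = 372.0 mg/L
k = ln 2 / 34.6 = 0.02003 h⁻¹
C(t) = Css (1 − e^(−kt)) = 372.0 × (1 − e^(−1.502)) = 372.0 × 0.7774 ≈ 289 mg/L

289 mg/L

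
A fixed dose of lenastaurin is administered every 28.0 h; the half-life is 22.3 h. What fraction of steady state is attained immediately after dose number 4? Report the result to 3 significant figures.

0.969

k = ln 2 / 22.3 = 0.03108 h⁻¹
f_n = 1 − e^(−nkτ) = 1 − e^(−4 × 0.03108 × 28.0) = 1 − e^(−3.481) = 1 − 0.03077 ≈ 0.969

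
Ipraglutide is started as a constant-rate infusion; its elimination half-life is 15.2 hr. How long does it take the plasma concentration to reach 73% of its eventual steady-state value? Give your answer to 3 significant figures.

k = ln 2 / 15.2 = 0.04560 hr⁻¹
f = 1 − e^(−kt)  ⇒  t = −ln(1 − f) / k
t = −ln(1 − 0.73) / 0.04560 = 1.309 / 0.04560 ≈ 28.7 hours

28.7 hours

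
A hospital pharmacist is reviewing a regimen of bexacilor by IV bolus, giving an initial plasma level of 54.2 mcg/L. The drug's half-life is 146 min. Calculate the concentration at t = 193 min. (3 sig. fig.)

21.7 mcg/L

k = ln 2 / 146 = 0.004748 min⁻¹
C(t) = C₀ e^(−kt) = 54.2 × e^(−0.004748 × 193) = 54.2 × e^(−0.9163) = 54.2 × 0.4000 ≈ 21.7 mcg/L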